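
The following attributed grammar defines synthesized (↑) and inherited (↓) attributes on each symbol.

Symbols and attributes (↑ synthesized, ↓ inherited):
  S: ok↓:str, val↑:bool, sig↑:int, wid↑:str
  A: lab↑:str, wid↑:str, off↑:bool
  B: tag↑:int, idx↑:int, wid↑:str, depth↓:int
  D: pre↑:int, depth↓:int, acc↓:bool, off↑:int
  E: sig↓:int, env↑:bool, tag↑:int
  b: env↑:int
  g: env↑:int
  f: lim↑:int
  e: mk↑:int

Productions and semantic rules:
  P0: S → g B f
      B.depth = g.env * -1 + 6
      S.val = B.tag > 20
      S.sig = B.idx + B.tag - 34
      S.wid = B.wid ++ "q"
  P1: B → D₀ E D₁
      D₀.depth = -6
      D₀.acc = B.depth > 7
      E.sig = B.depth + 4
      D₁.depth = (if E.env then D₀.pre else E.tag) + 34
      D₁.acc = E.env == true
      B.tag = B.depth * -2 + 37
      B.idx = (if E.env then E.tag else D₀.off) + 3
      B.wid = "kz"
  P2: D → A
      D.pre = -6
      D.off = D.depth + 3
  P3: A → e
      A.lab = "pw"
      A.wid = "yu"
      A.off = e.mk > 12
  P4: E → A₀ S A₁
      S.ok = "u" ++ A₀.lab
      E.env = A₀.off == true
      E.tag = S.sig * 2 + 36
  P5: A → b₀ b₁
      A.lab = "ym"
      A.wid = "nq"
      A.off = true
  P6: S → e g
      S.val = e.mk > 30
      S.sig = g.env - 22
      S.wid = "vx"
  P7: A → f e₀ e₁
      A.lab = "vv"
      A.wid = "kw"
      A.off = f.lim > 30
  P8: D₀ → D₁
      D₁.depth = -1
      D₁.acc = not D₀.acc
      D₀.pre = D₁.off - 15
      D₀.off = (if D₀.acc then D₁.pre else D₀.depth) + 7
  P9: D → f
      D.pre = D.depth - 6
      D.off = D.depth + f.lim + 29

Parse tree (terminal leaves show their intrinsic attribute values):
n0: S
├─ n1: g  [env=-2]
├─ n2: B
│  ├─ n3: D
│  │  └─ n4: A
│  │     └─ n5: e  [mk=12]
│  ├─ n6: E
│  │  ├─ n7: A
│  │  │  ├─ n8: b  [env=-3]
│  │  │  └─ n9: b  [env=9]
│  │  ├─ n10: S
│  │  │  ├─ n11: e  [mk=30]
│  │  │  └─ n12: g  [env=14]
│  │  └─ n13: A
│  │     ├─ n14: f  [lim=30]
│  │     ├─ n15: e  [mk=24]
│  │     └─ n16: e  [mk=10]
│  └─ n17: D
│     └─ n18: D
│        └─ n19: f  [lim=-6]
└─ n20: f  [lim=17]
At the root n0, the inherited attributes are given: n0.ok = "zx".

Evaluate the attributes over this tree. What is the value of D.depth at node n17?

28

1. n0.ok = "zx"  [given at root]
2. n1.env = -2  [terminal]
3. n2.depth = 8  [g.env * -1 + 6]
4. n3.depth = -6  [-6]
5. n3.acc = true  [B.depth > 7]
6. n5.mk = 12  [terminal]
7. n4.lab = "pw"  ["pw"]
8. n4.wid = "yu"  ["yu"]
9. n4.off = false  [e.mk > 12]
10. n3.pre = -6  [-6]
11. n3.off = -3  [D.depth + 3]
12. n6.sig = 12  [B.depth + 4]
13. n8.env = -3  [terminal]
14. n9.env = 9  [terminal]
15. n7.lab = "ym"  ["ym"]
16. n7.wid = "nq"  ["nq"]
17. n7.off = true  [true]
18. n10.ok = "uym"  ["u" ++ A₀.lab]
19. n11.mk = 30  [terminal]
20. n12.env = 14  [terminal]
21. n10.val = false  [e.mk > 30]
22. n10.sig = -8  [g.env - 22]
23. n10.wid = "vx"  ["vx"]
24. n14.lim = 30  [terminal]
25. n15.mk = 24  [terminal]
26. n16.mk = 10  [terminal]
27. n13.lab = "vv"  ["vv"]
28. n13.wid = "kw"  ["kw"]
29. n13.off = false  [f.lim > 30]
30. n6.env = true  [A₀.off == true]
31. n6.tag = 20  [S.sig * 2 + 36]
32. n17.depth = 28  [(if E.env then D₀.pre else E.tag) + 34]
33. n17.acc = true  [E.env == true]
34. n18.depth = -1  [-1]
35. n18.acc = false  [not D₀.acc]
36. n19.lim = -6  [terminal]
37. n18.pre = -7  [D.depth - 6]
38. n18.off = 22  [D.depth + f.lim + 29]
39. n17.pre = 7  [D₁.off - 15]
40. n17.off = 0  [(if D₀.acc then D₁.pre else D₀.depth) + 7]
41. n2.tag = 21  [B.depth * -2 + 37]
42. n2.idx = 23  [(if E.env then E.tag else D₀.off) + 3]
43. n2.wid = "kz"  ["kz"]
44. n20.lim = 17  [terminal]
45. n0.val = true  [B.tag > 20]
46. n0.sig = 10  [B.idx + B.tag - 34]
47. n0.wid = "kzq"  [B.wid ++ "q"]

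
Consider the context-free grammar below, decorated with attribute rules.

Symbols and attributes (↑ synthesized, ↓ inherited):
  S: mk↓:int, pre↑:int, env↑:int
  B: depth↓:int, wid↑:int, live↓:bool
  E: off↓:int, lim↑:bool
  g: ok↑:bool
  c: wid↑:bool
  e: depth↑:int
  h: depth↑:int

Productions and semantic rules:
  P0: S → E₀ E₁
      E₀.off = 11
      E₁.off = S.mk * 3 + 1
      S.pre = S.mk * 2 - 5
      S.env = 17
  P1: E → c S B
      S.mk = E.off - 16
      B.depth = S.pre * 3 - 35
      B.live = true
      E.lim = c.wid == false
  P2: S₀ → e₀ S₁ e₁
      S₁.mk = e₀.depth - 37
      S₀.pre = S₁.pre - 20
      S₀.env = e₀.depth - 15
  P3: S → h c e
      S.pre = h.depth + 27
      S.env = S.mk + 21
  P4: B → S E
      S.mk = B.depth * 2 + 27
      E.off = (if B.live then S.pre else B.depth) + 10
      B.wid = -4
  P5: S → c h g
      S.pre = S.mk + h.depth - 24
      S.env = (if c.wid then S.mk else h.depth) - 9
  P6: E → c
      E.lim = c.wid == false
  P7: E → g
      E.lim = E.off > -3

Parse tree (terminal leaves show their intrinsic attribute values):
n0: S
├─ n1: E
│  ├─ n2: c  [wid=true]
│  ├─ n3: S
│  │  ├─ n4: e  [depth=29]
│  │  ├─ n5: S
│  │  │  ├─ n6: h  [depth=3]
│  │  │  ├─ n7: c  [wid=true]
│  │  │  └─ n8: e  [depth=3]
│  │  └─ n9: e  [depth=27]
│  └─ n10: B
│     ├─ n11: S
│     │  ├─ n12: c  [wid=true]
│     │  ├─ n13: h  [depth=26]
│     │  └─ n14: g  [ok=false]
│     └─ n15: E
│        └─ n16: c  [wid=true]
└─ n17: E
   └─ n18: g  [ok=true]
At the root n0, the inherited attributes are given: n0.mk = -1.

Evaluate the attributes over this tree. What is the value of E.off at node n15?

1. n0.mk = -1  [given at root]
2. n1.off = 11  [11]
3. n2.wid = true  [terminal]
4. n3.mk = -5  [E.off - 16]
5. n4.depth = 29  [terminal]
6. n5.mk = -8  [e₀.depth - 37]
7. n6.depth = 3  [terminal]
8. n7.wid = true  [terminal]
9. n8.depth = 3  [terminal]
10. n5.pre = 30  [h.depth + 27]
11. n5.env = 13  [S.mk + 21]
12. n9.depth = 27  [terminal]
13. n3.pre = 10  [S₁.pre - 20]
14. n3.env = 14  [e₀.depth - 15]
15. n10.depth = -5  [S.pre * 3 - 35]
16. n10.live = true  [true]
17. n11.mk = 17  [B.depth * 2 + 27]
18. n12.wid = true  [terminal]
19. n13.depth = 26  [terminal]
20. n14.ok = false  [terminal]
21. n11.pre = 19  [S.mk + h.depth - 24]
22. n11.env = 8  [(if c.wid then S.mk else h.depth) - 9]
23. n15.off = 29  [(if B.live then S.pre else B.depth) + 10]
24. n16.wid = true  [terminal]
25. n15.lim = false  [c.wid == false]
26. n10.wid = -4  [-4]
27. n1.lim = false  [c.wid == false]
28. n17.off = -2  [S.mk * 3 + 1]
29. n18.ok = true  [terminal]
30. n17.lim = true  [E.off > -3]
31. n0.pre = -7  [S.mk * 2 - 5]
32. n0.env = 17  [17]

29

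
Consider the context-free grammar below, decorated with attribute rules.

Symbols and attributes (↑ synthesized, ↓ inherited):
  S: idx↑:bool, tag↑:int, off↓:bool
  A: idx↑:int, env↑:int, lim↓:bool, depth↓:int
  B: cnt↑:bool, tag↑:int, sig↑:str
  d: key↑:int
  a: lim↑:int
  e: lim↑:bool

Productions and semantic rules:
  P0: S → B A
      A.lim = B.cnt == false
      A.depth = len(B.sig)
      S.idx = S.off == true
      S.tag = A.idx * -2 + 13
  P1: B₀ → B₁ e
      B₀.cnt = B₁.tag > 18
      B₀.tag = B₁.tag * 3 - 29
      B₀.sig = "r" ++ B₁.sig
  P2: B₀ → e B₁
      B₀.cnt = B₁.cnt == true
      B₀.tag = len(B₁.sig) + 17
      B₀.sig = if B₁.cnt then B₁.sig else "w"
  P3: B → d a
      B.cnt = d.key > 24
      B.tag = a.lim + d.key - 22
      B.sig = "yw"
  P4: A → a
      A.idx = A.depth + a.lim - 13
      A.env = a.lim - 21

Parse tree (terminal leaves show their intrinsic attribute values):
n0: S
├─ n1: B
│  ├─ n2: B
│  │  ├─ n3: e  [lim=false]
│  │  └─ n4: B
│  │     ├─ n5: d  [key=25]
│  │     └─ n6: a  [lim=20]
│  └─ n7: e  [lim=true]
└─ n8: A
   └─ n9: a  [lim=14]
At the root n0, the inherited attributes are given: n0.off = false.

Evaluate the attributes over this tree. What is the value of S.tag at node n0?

1. n0.off = false  [given at root]
2. n3.lim = false  [terminal]
3. n5.key = 25  [terminal]
4. n6.lim = 20  [terminal]
5. n4.cnt = true  [d.key > 24]
6. n4.tag = 23  [a.lim + d.key - 22]
7. n4.sig = "yw"  ["yw"]
8. n2.cnt = true  [B₁.cnt == true]
9. n2.tag = 19  [len(B₁.sig) + 17]
10. n2.sig = "yw"  [if B₁.cnt then B₁.sig else "w"]
11. n7.lim = true  [terminal]
12. n1.cnt = true  [B₁.tag > 18]
13. n1.tag = 28  [B₁.tag * 3 - 29]
14. n1.sig = "ryw"  ["r" ++ B₁.sig]
15. n8.lim = false  [B.cnt == false]
16. n8.depth = 3  [len(B.sig)]
17. n9.lim = 14  [terminal]
18. n8.idx = 4  [A.depth + a.lim - 13]
19. n8.env = -7  [a.lim - 21]
20. n0.idx = false  [S.off == true]
21. n0.tag = 5  [A.idx * -2 + 13]

5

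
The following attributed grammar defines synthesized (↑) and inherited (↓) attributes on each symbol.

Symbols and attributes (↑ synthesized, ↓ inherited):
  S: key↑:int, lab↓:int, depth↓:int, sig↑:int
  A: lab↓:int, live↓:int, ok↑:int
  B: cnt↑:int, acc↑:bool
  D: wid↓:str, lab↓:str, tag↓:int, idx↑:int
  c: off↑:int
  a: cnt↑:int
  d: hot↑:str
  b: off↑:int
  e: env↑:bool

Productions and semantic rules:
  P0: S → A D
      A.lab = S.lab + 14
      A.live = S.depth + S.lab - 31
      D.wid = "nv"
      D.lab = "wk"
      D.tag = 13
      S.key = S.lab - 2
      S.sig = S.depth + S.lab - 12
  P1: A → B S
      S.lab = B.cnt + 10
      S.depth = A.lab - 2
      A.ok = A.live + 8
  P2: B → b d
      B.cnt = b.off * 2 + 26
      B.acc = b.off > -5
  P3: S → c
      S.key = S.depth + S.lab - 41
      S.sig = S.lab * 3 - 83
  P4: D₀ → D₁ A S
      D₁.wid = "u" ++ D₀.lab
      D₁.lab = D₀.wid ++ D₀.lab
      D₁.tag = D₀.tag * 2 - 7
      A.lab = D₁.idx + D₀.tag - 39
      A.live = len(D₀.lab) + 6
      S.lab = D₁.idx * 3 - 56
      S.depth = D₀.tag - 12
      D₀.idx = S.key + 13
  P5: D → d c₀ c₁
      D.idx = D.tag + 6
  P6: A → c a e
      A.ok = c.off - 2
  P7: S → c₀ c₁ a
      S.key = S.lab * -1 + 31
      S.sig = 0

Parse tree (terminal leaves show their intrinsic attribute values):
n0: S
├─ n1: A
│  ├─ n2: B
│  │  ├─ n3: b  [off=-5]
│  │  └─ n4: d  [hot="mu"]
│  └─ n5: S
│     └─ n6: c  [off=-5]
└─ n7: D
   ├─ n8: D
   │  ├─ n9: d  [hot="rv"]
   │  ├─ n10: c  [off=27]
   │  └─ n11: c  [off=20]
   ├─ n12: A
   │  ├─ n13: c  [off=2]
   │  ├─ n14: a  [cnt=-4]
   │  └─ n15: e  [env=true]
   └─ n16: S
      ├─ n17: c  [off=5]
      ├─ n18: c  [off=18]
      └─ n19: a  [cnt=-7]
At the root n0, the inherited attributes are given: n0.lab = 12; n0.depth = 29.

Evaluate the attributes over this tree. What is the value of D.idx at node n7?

1. n0.lab = 12  [given at root]
2. n0.depth = 29  [given at root]
3. n1.lab = 26  [S.lab + 14]
4. n1.live = 10  [S.depth + S.lab - 31]
5. n3.off = -5  [terminal]
6. n4.hot = "mu"  [terminal]
7. n2.cnt = 16  [b.off * 2 + 26]
8. n2.acc = false  [b.off > -5]
9. n5.lab = 26  [B.cnt + 10]
10. n5.depth = 24  [A.lab - 2]
11. n6.off = -5  [terminal]
12. n5.key = 9  [S.depth + S.lab - 41]
13. n5.sig = -5  [S.lab * 3 - 83]
14. n1.ok = 18  [A.live + 8]
15. n7.wid = "nv"  ["nv"]
16. n7.lab = "wk"  ["wk"]
17. n7.tag = 13  [13]
18. n8.wid = "uwk"  ["u" ++ D₀.lab]
19. n8.lab = "nvwk"  [D₀.wid ++ D₀.lab]
20. n8.tag = 19  [D₀.tag * 2 - 7]
21. n9.hot = "rv"  [terminal]
22. n10.off = 27  [terminal]
23. n11.off = 20  [terminal]
24. n8.idx = 25  [D.tag + 6]
25. n12.lab = -1  [D₁.idx + D₀.tag - 39]
26. n12.live = 8  [len(D₀.lab) + 6]
27. n13.off = 2  [terminal]
28. n14.cnt = -4  [terminal]
29. n15.env = true  [terminal]
30. n12.ok = 0  [c.off - 2]
31. n16.lab = 19  [D₁.idx * 3 - 56]
32. n16.depth = 1  [D₀.tag - 12]
33. n17.off = 5  [terminal]
34. n18.off = 18  [terminal]
35. n19.cnt = -7  [terminal]
36. n16.key = 12  [S.lab * -1 + 31]
37. n16.sig = 0  [0]
38. n7.idx = 25  [S.key + 13]
39. n0.key = 10  [S.lab - 2]
40. n0.sig = 29  [S.depth + S.lab - 12]

25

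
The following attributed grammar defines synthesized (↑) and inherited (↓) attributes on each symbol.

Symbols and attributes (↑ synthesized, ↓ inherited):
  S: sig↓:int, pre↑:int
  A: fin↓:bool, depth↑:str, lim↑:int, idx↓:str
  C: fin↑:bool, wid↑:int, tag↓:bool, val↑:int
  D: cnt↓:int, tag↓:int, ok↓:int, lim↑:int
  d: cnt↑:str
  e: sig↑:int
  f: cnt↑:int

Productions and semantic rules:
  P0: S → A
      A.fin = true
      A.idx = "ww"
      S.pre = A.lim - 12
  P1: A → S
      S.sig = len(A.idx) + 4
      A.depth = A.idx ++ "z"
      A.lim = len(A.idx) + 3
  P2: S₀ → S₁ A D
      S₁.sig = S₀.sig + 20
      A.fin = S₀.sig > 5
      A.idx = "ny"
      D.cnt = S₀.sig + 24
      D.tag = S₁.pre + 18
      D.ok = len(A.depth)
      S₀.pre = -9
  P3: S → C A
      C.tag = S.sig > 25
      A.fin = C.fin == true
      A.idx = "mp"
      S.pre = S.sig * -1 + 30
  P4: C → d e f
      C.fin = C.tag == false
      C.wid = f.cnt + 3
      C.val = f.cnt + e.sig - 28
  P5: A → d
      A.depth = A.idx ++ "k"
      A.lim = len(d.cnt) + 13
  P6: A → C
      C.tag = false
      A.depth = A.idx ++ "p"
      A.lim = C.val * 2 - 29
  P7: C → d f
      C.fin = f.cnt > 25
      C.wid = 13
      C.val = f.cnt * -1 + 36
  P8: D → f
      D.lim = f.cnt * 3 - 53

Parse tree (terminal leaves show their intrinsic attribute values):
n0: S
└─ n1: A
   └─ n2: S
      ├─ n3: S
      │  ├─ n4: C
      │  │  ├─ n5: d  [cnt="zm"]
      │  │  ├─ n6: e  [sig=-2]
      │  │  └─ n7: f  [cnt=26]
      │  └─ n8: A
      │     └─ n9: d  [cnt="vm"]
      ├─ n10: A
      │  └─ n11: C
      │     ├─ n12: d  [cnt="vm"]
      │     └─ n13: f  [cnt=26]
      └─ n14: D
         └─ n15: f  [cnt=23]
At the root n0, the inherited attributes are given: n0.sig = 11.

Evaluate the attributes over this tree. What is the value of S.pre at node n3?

1. n0.sig = 11  [given at root]
2. n1.fin = true  [true]
3. n1.idx = "ww"  ["ww"]
4. n2.sig = 6  [len(A.idx) + 4]
5. n3.sig = 26  [S₀.sig + 20]
6. n4.tag = true  [S.sig > 25]
7. n5.cnt = "zm"  [terminal]
8. n6.sig = -2  [terminal]
9. n7.cnt = 26  [terminal]
10. n4.fin = false  [C.tag == false]
11. n4.wid = 29  [f.cnt + 3]
12. n4.val = -4  [f.cnt + e.sig - 28]
13. n8.fin = false  [C.fin == true]
14. n8.idx = "mp"  ["mp"]
15. n9.cnt = "vm"  [terminal]
16. n8.depth = "mpk"  [A.idx ++ "k"]
17. n8.lim = 15  [len(d.cnt) + 13]
18. n3.pre = 4  [S.sig * -1 + 30]
19. n10.fin = true  [S₀.sig > 5]
20. n10.idx = "ny"  ["ny"]
21. n11.tag = false  [false]
22. n12.cnt = "vm"  [terminal]
23. n13.cnt = 26  [terminal]
24. n11.fin = true  [f.cnt > 25]
25. n11.wid = 13  [13]
26. n11.val = 10  [f.cnt * -1 + 36]
27. n10.depth = "nyp"  [A.idx ++ "p"]
28. n10.lim = -9  [C.val * 2 - 29]
29. n14.cnt = 30  [S₀.sig + 24]
30. n14.tag = 22  [S₁.pre + 18]
31. n14.ok = 3  [len(A.depth)]
32. n15.cnt = 23  [terminal]
33. n14.lim = 16  [f.cnt * 3 - 53]
34. n2.pre = -9  [-9]
35. n1.depth = "wwz"  [A.idx ++ "z"]
36. n1.lim = 5  [len(A.idx) + 3]
37. n0.pre = -7  [A.lim - 12]

4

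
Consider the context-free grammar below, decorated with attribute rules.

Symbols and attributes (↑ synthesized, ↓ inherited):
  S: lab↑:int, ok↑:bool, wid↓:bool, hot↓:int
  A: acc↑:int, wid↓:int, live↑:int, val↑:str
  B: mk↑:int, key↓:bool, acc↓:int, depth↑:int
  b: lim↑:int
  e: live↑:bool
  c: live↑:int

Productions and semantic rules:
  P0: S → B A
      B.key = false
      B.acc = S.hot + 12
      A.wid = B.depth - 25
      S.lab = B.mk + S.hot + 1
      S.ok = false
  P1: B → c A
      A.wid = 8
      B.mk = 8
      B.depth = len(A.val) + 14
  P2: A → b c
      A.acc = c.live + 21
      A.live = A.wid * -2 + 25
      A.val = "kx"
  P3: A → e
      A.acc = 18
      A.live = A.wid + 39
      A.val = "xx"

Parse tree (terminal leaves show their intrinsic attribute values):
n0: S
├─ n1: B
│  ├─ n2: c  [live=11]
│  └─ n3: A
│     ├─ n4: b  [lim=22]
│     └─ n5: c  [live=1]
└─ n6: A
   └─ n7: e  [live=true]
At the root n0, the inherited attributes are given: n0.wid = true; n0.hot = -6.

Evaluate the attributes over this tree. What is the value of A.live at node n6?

30

1. n0.wid = true  [given at root]
2. n0.hot = -6  [given at root]
3. n1.key = false  [false]
4. n1.acc = 6  [S.hot + 12]
5. n2.live = 11  [terminal]
6. n3.wid = 8  [8]
7. n4.lim = 22  [terminal]
8. n5.live = 1  [terminal]
9. n3.acc = 22  [c.live + 21]
10. n3.live = 9  [A.wid * -2 + 25]
11. n3.val = "kx"  ["kx"]
12. n1.mk = 8  [8]
13. n1.depth = 16  [len(A.val) + 14]
14. n6.wid = -9  [B.depth - 25]
15. n7.live = true  [terminal]
16. n6.acc = 18  [18]
17. n6.live = 30  [A.wid + 39]
18. n6.val = "xx"  ["xx"]
19. n0.lab = 3  [B.mk + S.hot + 1]
20. n0.ok = false  [false]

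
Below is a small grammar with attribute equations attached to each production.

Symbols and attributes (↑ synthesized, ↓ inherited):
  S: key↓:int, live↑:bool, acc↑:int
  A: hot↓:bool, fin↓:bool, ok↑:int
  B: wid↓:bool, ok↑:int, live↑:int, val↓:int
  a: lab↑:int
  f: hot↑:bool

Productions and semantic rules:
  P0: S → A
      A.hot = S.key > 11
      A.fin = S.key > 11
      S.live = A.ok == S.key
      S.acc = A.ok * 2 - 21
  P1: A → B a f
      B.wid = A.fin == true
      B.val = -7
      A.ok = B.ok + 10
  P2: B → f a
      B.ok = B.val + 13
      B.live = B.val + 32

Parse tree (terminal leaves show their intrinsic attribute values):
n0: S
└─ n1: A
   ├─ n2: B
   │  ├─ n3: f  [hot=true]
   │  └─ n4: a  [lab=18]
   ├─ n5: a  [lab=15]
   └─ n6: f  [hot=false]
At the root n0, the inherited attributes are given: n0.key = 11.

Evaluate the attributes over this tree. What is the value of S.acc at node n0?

11

1. n0.key = 11  [given at root]
2. n1.hot = false  [S.key > 11]
3. n1.fin = false  [S.key > 11]
4. n2.wid = false  [A.fin == true]
5. n2.val = -7  [-7]
6. n3.hot = true  [terminal]
7. n4.lab = 18  [terminal]
8. n2.ok = 6  [B.val + 13]
9. n2.live = 25  [B.val + 32]
10. n5.lab = 15  [terminal]
11. n6.hot = false  [terminal]
12. n1.ok = 16  [B.ok + 10]
13. n0.live = false  [A.ok == S.key]
14. n0.acc = 11  [A.ok * 2 - 21]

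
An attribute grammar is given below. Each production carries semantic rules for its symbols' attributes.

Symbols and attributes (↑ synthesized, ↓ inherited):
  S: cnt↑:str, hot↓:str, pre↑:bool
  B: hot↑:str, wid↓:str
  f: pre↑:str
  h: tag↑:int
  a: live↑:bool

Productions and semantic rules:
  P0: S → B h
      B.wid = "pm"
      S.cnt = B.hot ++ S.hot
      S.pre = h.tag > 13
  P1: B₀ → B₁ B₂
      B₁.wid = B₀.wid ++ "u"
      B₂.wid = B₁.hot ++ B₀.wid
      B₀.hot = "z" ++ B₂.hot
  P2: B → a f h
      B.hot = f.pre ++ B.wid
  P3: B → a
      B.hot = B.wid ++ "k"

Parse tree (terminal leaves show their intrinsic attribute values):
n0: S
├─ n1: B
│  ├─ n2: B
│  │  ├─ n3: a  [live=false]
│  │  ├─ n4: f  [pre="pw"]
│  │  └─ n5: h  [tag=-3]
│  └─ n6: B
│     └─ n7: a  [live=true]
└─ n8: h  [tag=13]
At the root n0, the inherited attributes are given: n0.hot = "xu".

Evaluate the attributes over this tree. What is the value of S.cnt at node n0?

1. n0.hot = "xu"  [given at root]
2. n1.wid = "pm"  ["pm"]
3. n2.wid = "pmu"  [B₀.wid ++ "u"]
4. n3.live = false  [terminal]
5. n4.pre = "pw"  [terminal]
6. n5.tag = -3  [terminal]
7. n2.hot = "pwpmu"  [f.pre ++ B.wid]
8. n6.wid = "pwpmupm"  [B₁.hot ++ B₀.wid]
9. n7.live = true  [terminal]
10. n6.hot = "pwpmupmk"  [B.wid ++ "k"]
11. n1.hot = "zpwpmupmk"  ["z" ++ B₂.hot]
12. n8.tag = 13  [terminal]
13. n0.cnt = "zpwpmupmkxu"  [B.hot ++ S.hot]
14. n0.pre = false  [h.tag > 13]

"zpwpmupmkxu"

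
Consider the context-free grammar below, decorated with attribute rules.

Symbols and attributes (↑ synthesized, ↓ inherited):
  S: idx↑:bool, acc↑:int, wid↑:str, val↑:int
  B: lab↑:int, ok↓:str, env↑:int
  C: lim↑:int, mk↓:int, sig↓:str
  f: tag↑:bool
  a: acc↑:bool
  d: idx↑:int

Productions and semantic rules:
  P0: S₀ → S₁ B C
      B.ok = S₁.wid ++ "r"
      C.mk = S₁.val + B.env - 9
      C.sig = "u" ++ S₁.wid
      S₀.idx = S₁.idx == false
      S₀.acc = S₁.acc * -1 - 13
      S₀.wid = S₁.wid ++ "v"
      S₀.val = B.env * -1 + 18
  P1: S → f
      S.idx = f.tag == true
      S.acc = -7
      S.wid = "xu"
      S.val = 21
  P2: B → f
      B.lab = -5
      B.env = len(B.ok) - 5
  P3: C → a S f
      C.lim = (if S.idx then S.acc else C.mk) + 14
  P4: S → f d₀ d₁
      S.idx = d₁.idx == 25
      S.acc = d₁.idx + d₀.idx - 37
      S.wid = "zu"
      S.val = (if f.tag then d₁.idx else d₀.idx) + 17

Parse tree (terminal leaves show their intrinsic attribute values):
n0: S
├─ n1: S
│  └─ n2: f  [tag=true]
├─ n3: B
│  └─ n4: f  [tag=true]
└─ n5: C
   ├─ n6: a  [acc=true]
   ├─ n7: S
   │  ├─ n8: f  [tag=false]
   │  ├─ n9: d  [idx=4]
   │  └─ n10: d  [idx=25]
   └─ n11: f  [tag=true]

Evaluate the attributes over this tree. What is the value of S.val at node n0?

1. n2.tag = true  [terminal]
2. n1.idx = true  [f.tag == true]
3. n1.acc = -7  [-7]
4. n1.wid = "xu"  ["xu"]
5. n1.val = 21  [21]
6. n3.ok = "xur"  [S₁.wid ++ "r"]
7. n4.tag = true  [terminal]
8. n3.lab = -5  [-5]
9. n3.env = -2  [len(B.ok) - 5]
10. n5.mk = 10  [S₁.val + B.env - 9]
11. n5.sig = "uxu"  ["u" ++ S₁.wid]
12. n6.acc = true  [terminal]
13. n8.tag = false  [terminal]
14. n9.idx = 4  [terminal]
15. n10.idx = 25  [terminal]
16. n7.idx = true  [d₁.idx == 25]
17. n7.acc = -8  [d₁.idx + d₀.idx - 37]
18. n7.wid = "zu"  ["zu"]
19. n7.val = 21  [(if f.tag then d₁.idx else d₀.idx) + 17]
20. n11.tag = true  [terminal]
21. n5.lim = 6  [(if S.idx then S.acc else C.mk) + 14]
22. n0.idx = false  [S₁.idx == false]
23. n0.acc = -6  [S₁.acc * -1 - 13]
24. n0.wid = "xuv"  [S₁.wid ++ "v"]
25. n0.val = 20  [B.env * -1 + 18]

20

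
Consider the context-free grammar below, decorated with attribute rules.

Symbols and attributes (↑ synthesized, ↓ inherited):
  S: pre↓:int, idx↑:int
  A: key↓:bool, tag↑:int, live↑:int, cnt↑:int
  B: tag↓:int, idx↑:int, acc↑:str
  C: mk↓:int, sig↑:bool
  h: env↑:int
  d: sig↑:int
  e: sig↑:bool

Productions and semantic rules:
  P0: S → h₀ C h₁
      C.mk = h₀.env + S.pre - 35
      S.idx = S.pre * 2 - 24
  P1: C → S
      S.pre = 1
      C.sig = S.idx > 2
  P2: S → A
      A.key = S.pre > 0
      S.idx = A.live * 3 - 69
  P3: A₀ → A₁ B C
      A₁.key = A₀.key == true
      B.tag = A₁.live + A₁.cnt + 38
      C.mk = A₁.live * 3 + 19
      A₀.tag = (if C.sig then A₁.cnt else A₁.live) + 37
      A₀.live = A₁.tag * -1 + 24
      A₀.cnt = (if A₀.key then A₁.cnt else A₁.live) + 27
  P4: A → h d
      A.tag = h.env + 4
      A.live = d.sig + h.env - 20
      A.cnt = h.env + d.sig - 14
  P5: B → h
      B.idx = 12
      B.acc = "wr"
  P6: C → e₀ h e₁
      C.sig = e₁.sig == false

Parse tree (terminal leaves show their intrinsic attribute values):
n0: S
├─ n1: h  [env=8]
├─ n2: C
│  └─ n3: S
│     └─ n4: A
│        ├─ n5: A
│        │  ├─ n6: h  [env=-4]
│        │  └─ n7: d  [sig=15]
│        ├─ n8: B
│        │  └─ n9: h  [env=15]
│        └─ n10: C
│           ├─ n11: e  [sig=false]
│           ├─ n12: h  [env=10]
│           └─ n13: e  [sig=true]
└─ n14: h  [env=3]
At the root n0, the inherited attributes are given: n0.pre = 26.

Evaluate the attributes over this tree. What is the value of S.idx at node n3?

1. n0.pre = 26  [given at root]
2. n1.env = 8  [terminal]
3. n2.mk = -1  [h₀.env + S.pre - 35]
4. n3.pre = 1  [1]
5. n4.key = true  [S.pre > 0]
6. n5.key = true  [A₀.key == true]
7. n6.env = -4  [terminal]
8. n7.sig = 15  [terminal]
9. n5.tag = 0  [h.env + 4]
10. n5.live = -9  [d.sig + h.env - 20]
11. n5.cnt = -3  [h.env + d.sig - 14]
12. n8.tag = 26  [A₁.live + A₁.cnt + 38]
13. n9.env = 15  [terminal]
14. n8.idx = 12  [12]
15. n8.acc = "wr"  ["wr"]
16. n10.mk = -8  [A₁.live * 3 + 19]
17. n11.sig = false  [terminal]
18. n12.env = 10  [terminal]
19. n13.sig = true  [terminal]
20. n10.sig = false  [e₁.sig == false]
21. n4.tag = 28  [(if C.sig then A₁.cnt else A₁.live) + 37]
22. n4.live = 24  [A₁.tag * -1 + 24]
23. n4.cnt = 24  [(if A₀.key then A₁.cnt else A₁.live) + 27]
24. n3.idx = 3  [A.live * 3 - 69]
25. n2.sig = true  [S.idx > 2]
26. n14.env = 3  [terminal]
27. n0.idx = 28  [S.pre * 2 - 24]

3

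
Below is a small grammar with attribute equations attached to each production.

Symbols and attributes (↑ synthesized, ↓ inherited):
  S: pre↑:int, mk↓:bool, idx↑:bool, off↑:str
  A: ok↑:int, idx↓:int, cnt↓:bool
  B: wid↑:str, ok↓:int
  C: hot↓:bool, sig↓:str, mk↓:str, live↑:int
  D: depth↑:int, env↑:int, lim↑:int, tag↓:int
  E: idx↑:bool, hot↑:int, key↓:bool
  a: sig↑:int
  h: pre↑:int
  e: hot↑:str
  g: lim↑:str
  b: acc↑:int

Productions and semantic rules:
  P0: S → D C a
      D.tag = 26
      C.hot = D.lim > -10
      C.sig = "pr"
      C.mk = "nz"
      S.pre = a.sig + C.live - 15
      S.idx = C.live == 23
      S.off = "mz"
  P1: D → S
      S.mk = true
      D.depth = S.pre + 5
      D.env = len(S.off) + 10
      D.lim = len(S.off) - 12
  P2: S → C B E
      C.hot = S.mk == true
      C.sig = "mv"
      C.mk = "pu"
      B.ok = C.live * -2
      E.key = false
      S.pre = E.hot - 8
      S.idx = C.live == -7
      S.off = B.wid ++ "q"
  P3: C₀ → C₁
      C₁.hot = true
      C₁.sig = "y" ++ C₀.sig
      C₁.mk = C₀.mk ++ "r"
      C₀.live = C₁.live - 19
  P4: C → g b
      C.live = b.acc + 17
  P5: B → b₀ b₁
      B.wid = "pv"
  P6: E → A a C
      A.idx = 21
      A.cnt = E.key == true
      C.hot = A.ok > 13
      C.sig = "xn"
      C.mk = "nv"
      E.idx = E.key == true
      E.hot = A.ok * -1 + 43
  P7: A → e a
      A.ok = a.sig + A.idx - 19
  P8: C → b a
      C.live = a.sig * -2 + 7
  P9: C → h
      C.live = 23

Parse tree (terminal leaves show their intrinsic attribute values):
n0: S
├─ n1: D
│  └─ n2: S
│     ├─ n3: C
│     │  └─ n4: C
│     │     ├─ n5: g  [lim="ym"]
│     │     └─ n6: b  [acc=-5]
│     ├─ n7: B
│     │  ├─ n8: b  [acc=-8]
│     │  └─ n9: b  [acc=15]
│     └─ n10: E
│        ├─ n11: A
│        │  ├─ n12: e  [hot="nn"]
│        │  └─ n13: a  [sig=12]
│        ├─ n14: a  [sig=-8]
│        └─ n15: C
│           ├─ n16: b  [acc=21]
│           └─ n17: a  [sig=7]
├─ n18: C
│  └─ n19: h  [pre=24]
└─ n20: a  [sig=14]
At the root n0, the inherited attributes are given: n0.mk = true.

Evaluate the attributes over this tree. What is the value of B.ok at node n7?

1. n0.mk = true  [given at root]
2. n1.tag = 26  [26]
3. n2.mk = true  [true]
4. n3.hot = true  [S.mk == true]
5. n3.sig = "mv"  ["mv"]
6. n3.mk = "pu"  ["pu"]
7. n4.hot = true  [true]
8. n4.sig = "ymv"  ["y" ++ C₀.sig]
9. n4.mk = "pur"  [C₀.mk ++ "r"]
10. n5.lim = "ym"  [terminal]
11. n6.acc = -5  [terminal]
12. n4.live = 12  [b.acc + 17]
13. n3.live = -7  [C₁.live - 19]
14. n7.ok = 14  [C.live * -2]
15. n8.acc = -8  [terminal]
16. n9.acc = 15  [terminal]
17. n7.wid = "pv"  ["pv"]
18. n10.key = false  [false]
19. n11.idx = 21  [21]
20. n11.cnt = false  [E.key == true]
21. n12.hot = "nn"  [terminal]
22. n13.sig = 12  [terminal]
23. n11.ok = 14  [a.sig + A.idx - 19]
24. n14.sig = -8  [terminal]
25. n15.hot = true  [A.ok > 13]
26. n15.sig = "xn"  ["xn"]
27. n15.mk = "nv"  ["nv"]
28. n16.acc = 21  [terminal]
29. n17.sig = 7  [terminal]
30. n15.live = -7  [a.sig * -2 + 7]
31. n10.idx = false  [E.key == true]
32. n10.hot = 29  [A.ok * -1 + 43]
33. n2.pre = 21  [E.hot - 8]
34. n2.idx = true  [C.live == -7]
35. n2.off = "pvq"  [B.wid ++ "q"]
36. n1.depth = 26  [S.pre + 5]
37. n1.env = 13  [len(S.off) + 10]
38. n1.lim = -9  [len(S.off) - 12]
39. n18.hot = true  [D.lim > -10]
40. n18.sig = "pr"  ["pr"]
41. n18.mk = "nz"  ["nz"]
42. n19.pre = 24  [terminal]
43. n18.live = 23  [23]
44. n20.sig = 14  [terminal]
45. n0.pre = 22  [a.sig + C.live - 15]
46. n0.idx = true  [C.live == 23]
47. n0.off = "mz"  ["mz"]

14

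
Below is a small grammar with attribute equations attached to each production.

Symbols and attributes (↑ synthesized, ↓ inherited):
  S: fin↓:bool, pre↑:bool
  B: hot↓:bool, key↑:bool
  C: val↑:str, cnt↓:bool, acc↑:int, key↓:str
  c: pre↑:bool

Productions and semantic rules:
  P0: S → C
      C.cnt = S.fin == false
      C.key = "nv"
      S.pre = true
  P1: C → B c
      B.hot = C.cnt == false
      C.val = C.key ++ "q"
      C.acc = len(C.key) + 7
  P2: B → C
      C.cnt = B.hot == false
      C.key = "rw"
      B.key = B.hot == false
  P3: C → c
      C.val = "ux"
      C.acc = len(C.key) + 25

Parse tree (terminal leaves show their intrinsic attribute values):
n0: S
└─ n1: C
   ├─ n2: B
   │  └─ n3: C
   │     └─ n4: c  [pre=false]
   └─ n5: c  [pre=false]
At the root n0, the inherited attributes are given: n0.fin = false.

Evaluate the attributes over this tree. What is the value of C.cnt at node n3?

1. n0.fin = false  [given at root]
2. n1.cnt = true  [S.fin == false]
3. n1.key = "nv"  ["nv"]
4. n2.hot = false  [C.cnt == false]
5. n3.cnt = true  [B.hot == false]
6. n3.key = "rw"  ["rw"]
7. n4.pre = false  [terminal]
8. n3.val = "ux"  ["ux"]
9. n3.acc = 27  [len(C.key) + 25]
10. n2.key = true  [B.hot == false]
11. n5.pre = false  [terminal]
12. n1.val = "nvq"  [C.key ++ "q"]
13. n1.acc = 9  [len(C.key) + 7]
14. n0.pre = true  [true]

true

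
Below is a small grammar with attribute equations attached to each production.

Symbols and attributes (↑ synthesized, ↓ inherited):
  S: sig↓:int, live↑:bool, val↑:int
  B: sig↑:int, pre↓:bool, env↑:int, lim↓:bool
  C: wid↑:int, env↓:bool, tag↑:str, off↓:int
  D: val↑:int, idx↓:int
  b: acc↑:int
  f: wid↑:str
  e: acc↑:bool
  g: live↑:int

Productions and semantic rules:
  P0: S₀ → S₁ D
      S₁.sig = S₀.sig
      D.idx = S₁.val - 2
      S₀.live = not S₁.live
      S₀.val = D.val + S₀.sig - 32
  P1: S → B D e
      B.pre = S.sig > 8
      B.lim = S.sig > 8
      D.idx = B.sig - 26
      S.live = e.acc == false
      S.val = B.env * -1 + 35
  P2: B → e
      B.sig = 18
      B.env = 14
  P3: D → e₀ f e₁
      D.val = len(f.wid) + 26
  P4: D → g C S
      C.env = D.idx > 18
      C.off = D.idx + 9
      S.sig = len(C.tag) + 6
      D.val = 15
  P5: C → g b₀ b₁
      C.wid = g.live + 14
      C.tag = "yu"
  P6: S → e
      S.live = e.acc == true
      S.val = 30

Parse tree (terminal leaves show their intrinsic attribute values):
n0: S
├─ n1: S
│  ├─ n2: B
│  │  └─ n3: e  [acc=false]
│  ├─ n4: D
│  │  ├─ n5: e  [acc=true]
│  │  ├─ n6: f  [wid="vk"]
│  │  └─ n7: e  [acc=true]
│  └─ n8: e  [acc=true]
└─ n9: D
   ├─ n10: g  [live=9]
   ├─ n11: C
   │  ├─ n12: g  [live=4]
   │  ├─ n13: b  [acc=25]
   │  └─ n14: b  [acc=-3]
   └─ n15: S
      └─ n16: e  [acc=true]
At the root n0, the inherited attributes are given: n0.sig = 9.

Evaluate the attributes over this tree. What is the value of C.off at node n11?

1. n0.sig = 9  [given at root]
2. n1.sig = 9  [S₀.sig]
3. n2.pre = true  [S.sig > 8]
4. n2.lim = true  [S.sig > 8]
5. n3.acc = false  [terminal]
6. n2.sig = 18  [18]
7. n2.env = 14  [14]
8. n4.idx = -8  [B.sig - 26]
9. n5.acc = true  [terminal]
10. n6.wid = "vk"  [terminal]
11. n7.acc = true  [terminal]
12. n4.val = 28  [len(f.wid) + 26]
13. n8.acc = true  [terminal]
14. n1.live = false  [e.acc == false]
15. n1.val = 21  [B.env * -1 + 35]
16. n9.idx = 19  [S₁.val - 2]
17. n10.live = 9  [terminal]
18. n11.env = true  [D.idx > 18]
19. n11.off = 28  [D.idx + 9]
20. n12.live = 4  [terminal]
21. n13.acc = 25  [terminal]
22. n14.acc = -3  [terminal]
23. n11.wid = 18  [g.live + 14]
24. n11.tag = "yu"  ["yu"]
25. n15.sig = 8  [len(C.tag) + 6]
26. n16.acc = true  [terminal]
27. n15.live = true  [e.acc == true]
28. n15.val = 30  [30]
29. n9.val = 15  [15]
30. n0.live = true  [not S₁.live]
31. n0.val = -8  [D.val + S₀.sig - 32]

28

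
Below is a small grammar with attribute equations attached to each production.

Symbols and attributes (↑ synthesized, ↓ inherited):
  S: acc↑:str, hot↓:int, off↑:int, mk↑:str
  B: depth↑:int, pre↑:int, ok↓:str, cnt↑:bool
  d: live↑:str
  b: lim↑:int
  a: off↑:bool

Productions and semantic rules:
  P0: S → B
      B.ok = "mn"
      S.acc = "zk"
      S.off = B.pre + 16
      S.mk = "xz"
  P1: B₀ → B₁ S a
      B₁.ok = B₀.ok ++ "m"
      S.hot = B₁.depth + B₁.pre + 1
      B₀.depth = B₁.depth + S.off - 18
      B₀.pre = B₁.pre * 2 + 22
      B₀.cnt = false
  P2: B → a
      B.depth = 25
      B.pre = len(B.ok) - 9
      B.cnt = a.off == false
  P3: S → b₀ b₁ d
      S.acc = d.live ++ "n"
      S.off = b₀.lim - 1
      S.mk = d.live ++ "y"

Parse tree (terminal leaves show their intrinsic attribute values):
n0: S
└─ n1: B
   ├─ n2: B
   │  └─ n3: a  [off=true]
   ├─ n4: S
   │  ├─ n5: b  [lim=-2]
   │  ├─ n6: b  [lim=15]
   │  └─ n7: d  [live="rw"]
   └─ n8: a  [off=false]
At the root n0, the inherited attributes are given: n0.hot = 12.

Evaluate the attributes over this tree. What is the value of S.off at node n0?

26

1. n0.hot = 12  [given at root]
2. n1.ok = "mn"  ["mn"]
3. n2.ok = "mnm"  [B₀.ok ++ "m"]
4. n3.off = true  [terminal]
5. n2.depth = 25  [25]
6. n2.pre = -6  [len(B.ok) - 9]
7. n2.cnt = false  [a.off == false]
8. n4.hot = 20  [B₁.depth + B₁.pre + 1]
9. n5.lim = -2  [terminal]
10. n6.lim = 15  [terminal]
11. n7.live = "rw"  [terminal]
12. n4.acc = "rwn"  [d.live ++ "n"]
13. n4.off = -3  [b₀.lim - 1]
14. n4.mk = "rwy"  [d.live ++ "y"]
15. n8.off = false  [terminal]
16. n1.depth = 4  [B₁.depth + S.off - 18]
17. n1.pre = 10  [B₁.pre * 2 + 22]
18. n1.cnt = false  [false]
19. n0.acc = "zk"  ["zk"]
20. n0.off = 26  [B.pre + 16]
21. n0.mk = "xz"  ["xz"]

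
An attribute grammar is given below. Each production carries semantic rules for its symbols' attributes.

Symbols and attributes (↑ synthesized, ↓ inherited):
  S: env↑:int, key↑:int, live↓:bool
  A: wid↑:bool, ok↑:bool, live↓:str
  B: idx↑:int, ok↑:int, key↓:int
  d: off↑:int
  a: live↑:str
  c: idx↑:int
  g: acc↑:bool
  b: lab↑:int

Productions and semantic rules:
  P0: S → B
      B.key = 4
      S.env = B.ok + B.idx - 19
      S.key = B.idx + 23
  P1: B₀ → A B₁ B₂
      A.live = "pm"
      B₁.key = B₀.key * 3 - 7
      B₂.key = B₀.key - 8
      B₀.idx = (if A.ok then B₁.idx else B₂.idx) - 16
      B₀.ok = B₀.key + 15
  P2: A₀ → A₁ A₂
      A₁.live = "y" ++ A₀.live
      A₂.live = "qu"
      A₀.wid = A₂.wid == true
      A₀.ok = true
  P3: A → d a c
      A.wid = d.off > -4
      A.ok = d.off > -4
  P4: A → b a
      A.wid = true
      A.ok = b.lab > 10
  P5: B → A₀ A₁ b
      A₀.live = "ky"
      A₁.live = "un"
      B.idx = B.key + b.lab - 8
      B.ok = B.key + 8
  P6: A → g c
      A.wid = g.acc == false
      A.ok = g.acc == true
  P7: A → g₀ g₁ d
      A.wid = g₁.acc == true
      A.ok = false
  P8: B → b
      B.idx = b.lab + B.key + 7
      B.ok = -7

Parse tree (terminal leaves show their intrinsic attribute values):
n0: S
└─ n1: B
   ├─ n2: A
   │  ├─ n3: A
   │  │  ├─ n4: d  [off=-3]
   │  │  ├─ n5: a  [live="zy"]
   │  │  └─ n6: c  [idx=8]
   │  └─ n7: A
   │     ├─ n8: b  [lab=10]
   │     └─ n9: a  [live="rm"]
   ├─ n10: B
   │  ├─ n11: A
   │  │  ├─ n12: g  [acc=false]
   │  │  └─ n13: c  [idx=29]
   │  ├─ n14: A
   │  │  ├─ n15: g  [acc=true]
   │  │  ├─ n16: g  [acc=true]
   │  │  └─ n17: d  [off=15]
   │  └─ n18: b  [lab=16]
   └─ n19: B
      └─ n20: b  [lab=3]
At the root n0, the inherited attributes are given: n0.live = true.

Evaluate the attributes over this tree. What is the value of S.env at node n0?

-3

1. n0.live = true  [given at root]
2. n1.key = 4  [4]
3. n2.live = "pm"  ["pm"]
4. n3.live = "ypm"  ["y" ++ A₀.live]
5. n4.off = -3  [terminal]
6. n5.live = "zy"  [terminal]
7. n6.idx = 8  [terminal]
8. n3.wid = true  [d.off > -4]
9. n3.ok = true  [d.off > -4]
10. n7.live = "qu"  ["qu"]
11. n8.lab = 10  [terminal]
12. n9.live = "rm"  [terminal]
13. n7.wid = true  [true]
14. n7.ok = false  [b.lab > 10]
15. n2.wid = true  [A₂.wid == true]
16. n2.ok = true  [true]
17. n10.key = 5  [B₀.key * 3 - 7]
18. n11.live = "ky"  ["ky"]
19. n12.acc = false  [terminal]
20. n13.idx = 29  [terminal]
21. n11.wid = true  [g.acc == false]
22. n11.ok = false  [g.acc == true]
23. n14.live = "un"  ["un"]
24. n15.acc = true  [terminal]
25. n16.acc = true  [terminal]
26. n17.off = 15  [terminal]
27. n14.wid = true  [g₁.acc == true]
28. n14.ok = false  [false]
29. n18.lab = 16  [terminal]
30. n10.idx = 13  [B.key + b.lab - 8]
31. n10.ok = 13  [B.key + 8]
32. n19.key = -4  [B₀.key - 8]
33. n20.lab = 3  [terminal]
34. n19.idx = 6  [b.lab + B.key + 7]
35. n19.ok = -7  [-7]
36. n1.idx = -3  [(if A.ok then B₁.idx else B₂.idx) - 16]
37. n1.ok = 19  [B₀.key + 15]
38. n0.env = -3  [B.ok + B.idx - 19]
39. n0.key = 20  [B.idx + 23]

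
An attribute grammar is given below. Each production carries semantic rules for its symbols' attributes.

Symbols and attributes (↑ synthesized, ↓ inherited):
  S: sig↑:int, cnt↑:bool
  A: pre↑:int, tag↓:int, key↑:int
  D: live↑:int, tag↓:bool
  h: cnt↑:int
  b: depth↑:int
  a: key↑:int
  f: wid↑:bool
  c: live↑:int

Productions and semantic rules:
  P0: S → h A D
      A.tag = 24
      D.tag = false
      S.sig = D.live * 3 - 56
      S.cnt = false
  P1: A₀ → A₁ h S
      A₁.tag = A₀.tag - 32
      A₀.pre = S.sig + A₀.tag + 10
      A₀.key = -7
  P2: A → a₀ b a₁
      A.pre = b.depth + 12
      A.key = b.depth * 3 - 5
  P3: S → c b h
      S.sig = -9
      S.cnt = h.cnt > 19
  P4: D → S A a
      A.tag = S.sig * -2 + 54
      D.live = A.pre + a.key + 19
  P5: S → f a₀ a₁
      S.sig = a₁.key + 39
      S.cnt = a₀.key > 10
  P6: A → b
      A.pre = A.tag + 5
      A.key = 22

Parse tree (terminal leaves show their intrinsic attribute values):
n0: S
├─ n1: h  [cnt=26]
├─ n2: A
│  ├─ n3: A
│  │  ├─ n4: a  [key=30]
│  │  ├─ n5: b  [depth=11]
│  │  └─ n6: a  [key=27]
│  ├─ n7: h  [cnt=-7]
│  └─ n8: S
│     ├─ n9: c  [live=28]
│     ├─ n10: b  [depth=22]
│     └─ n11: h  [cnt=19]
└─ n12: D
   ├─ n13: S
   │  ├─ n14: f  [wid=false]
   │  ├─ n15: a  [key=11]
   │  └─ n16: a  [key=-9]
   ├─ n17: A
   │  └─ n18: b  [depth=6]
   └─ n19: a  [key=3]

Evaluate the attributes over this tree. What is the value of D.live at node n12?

21

1. n1.cnt = 26  [terminal]
2. n2.tag = 24  [24]
3. n3.tag = -8  [A₀.tag - 32]
4. n4.key = 30  [terminal]
5. n5.depth = 11  [terminal]
6. n6.key = 27  [terminal]
7. n3.pre = 23  [b.depth + 12]
8. n3.key = 28  [b.depth * 3 - 5]
9. n7.cnt = -7  [terminal]
10. n9.live = 28  [terminal]
11. n10.depth = 22  [terminal]
12. n11.cnt = 19  [terminal]
13. n8.sig = -9  [-9]
14. n8.cnt = false  [h.cnt > 19]
15. n2.pre = 25  [S.sig + A₀.tag + 10]
16. n2.key = -7  [-7]
17. n12.tag = false  [false]
18. n14.wid = false  [terminal]
19. n15.key = 11  [terminal]
20. n16.key = -9  [terminal]
21. n13.sig = 30  [a₁.key + 39]
22. n13.cnt = true  [a₀.key > 10]
23. n17.tag = -6  [S.sig * -2 + 54]
24. n18.depth = 6  [terminal]
25. n17.pre = -1  [A.tag + 5]
26. n17.key = 22  [22]
27. n19.key = 3  [terminal]
28. n12.live = 21  [A.pre + a.key + 19]
29. n0.sig = 7  [D.live * 3 - 56]
30. n0.cnt = false  [false]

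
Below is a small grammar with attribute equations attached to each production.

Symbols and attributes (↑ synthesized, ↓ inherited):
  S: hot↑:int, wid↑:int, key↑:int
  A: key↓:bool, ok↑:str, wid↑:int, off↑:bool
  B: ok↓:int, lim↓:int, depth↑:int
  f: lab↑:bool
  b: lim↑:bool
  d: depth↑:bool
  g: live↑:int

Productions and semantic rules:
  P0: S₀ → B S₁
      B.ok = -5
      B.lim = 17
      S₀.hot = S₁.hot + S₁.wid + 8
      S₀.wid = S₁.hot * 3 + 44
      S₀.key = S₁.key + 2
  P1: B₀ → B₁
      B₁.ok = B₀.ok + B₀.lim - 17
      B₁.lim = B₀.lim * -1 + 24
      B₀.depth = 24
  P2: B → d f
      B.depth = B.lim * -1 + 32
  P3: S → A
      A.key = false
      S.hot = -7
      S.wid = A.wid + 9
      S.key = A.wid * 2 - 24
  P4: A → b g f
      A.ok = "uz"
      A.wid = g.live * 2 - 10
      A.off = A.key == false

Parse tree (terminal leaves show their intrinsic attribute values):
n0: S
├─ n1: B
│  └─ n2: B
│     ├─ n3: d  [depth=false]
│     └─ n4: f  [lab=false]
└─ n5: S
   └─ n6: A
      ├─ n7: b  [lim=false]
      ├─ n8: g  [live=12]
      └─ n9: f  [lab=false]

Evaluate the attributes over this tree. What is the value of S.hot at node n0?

24

1. n1.ok = -5  [-5]
2. n1.lim = 17  [17]
3. n2.ok = -5  [B₀.ok + B₀.lim - 17]
4. n2.lim = 7  [B₀.lim * -1 + 24]
5. n3.depth = false  [terminal]
6. n4.lab = false  [terminal]
7. n2.depth = 25  [B.lim * -1 + 32]
8. n1.depth = 24  [24]
9. n6.key = false  [false]
10. n7.lim = false  [terminal]
11. n8.live = 12  [terminal]
12. n9.lab = false  [terminal]
13. n6.ok = "uz"  ["uz"]
14. n6.wid = 14  [g.live * 2 - 10]
15. n6.off = true  [A.key == false]
16. n5.hot = -7  [-7]
17. n5.wid = 23  [A.wid + 9]
18. n5.key = 4  [A.wid * 2 - 24]
19. n0.hot = 24  [S₁.hot + S₁.wid + 8]
20. n0.wid = 23  [S₁.hot * 3 + 44]
21. n0.key = 6  [S₁.key + 2]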